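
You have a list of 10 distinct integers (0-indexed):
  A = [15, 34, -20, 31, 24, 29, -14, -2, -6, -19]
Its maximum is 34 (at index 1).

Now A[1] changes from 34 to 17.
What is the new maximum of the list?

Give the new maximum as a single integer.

Answer: 31

Derivation:
Old max = 34 (at index 1)
Change: A[1] 34 -> 17
Changed element WAS the max -> may need rescan.
  Max of remaining elements: 31
  New max = max(17, 31) = 31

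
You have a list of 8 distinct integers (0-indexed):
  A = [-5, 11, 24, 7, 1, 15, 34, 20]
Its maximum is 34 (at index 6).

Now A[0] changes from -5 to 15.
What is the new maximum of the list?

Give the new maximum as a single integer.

Answer: 34

Derivation:
Old max = 34 (at index 6)
Change: A[0] -5 -> 15
Changed element was NOT the old max.
  New max = max(old_max, new_val) = max(34, 15) = 34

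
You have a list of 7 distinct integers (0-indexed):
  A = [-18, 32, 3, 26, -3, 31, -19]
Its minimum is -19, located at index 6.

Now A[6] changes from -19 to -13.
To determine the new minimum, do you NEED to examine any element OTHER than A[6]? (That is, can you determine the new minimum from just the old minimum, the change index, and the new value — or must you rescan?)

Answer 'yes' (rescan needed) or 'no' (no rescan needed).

Old min = -19 at index 6
Change at index 6: -19 -> -13
Index 6 WAS the min and new value -13 > old min -19. Must rescan other elements to find the new min.
Needs rescan: yes

Answer: yes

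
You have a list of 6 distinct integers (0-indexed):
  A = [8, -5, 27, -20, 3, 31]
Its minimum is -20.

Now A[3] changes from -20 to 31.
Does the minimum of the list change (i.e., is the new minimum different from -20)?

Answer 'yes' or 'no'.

Answer: yes

Derivation:
Old min = -20
Change: A[3] -20 -> 31
Changed element was the min; new min must be rechecked.
New min = -5; changed? yes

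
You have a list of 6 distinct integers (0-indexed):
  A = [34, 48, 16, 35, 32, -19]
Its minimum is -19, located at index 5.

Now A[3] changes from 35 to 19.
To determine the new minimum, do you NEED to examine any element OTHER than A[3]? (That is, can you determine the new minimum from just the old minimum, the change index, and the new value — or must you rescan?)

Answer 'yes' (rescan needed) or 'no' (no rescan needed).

Old min = -19 at index 5
Change at index 3: 35 -> 19
Index 3 was NOT the min. New min = min(-19, 19). No rescan of other elements needed.
Needs rescan: no

Answer: no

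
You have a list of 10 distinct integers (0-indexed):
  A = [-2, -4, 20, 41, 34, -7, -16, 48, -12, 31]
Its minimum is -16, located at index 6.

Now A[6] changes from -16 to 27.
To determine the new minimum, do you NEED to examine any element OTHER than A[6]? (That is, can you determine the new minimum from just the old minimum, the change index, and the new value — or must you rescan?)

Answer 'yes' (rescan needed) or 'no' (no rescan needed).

Old min = -16 at index 6
Change at index 6: -16 -> 27
Index 6 WAS the min and new value 27 > old min -16. Must rescan other elements to find the new min.
Needs rescan: yes

Answer: yes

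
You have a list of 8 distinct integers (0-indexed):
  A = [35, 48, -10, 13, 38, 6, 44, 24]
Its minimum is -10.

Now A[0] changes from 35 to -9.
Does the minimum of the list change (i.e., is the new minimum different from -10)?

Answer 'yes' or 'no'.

Answer: no

Derivation:
Old min = -10
Change: A[0] 35 -> -9
Changed element was NOT the min; min changes only if -9 < -10.
New min = -10; changed? no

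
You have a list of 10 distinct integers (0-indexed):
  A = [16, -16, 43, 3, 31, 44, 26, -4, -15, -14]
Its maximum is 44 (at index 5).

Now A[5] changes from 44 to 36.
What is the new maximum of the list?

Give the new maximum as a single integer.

Answer: 43

Derivation:
Old max = 44 (at index 5)
Change: A[5] 44 -> 36
Changed element WAS the max -> may need rescan.
  Max of remaining elements: 43
  New max = max(36, 43) = 43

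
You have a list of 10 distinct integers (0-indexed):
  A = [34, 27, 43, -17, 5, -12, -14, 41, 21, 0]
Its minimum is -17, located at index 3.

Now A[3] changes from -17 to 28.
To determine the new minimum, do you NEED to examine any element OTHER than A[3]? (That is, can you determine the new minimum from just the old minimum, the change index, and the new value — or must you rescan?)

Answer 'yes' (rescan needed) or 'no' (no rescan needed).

Old min = -17 at index 3
Change at index 3: -17 -> 28
Index 3 WAS the min and new value 28 > old min -17. Must rescan other elements to find the new min.
Needs rescan: yes

Answer: yes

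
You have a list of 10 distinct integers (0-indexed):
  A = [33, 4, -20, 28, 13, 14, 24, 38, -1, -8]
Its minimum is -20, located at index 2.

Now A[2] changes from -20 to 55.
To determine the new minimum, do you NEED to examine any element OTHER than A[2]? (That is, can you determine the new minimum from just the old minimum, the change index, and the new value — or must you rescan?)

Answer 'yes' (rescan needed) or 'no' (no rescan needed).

Answer: yes

Derivation:
Old min = -20 at index 2
Change at index 2: -20 -> 55
Index 2 WAS the min and new value 55 > old min -20. Must rescan other elements to find the new min.
Needs rescan: yes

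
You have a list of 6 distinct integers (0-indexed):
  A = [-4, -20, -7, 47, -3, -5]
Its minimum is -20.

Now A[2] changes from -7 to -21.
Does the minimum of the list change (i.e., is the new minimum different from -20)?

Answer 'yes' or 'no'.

Answer: yes

Derivation:
Old min = -20
Change: A[2] -7 -> -21
Changed element was NOT the min; min changes only if -21 < -20.
New min = -21; changed? yes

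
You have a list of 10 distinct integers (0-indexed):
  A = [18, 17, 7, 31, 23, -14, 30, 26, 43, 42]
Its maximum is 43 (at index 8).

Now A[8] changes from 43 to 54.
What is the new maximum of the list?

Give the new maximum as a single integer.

Answer: 54

Derivation:
Old max = 43 (at index 8)
Change: A[8] 43 -> 54
Changed element WAS the max -> may need rescan.
  Max of remaining elements: 42
  New max = max(54, 42) = 54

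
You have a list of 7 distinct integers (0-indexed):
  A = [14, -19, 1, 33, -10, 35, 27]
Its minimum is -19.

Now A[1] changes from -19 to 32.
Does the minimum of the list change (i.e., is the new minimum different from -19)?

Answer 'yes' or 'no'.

Answer: yes

Derivation:
Old min = -19
Change: A[1] -19 -> 32
Changed element was the min; new min must be rechecked.
New min = -10; changed? yes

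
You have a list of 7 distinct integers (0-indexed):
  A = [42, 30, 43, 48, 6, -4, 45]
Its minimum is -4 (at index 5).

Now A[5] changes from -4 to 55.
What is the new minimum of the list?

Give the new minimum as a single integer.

Answer: 6

Derivation:
Old min = -4 (at index 5)
Change: A[5] -4 -> 55
Changed element WAS the min. Need to check: is 55 still <= all others?
  Min of remaining elements: 6
  New min = min(55, 6) = 6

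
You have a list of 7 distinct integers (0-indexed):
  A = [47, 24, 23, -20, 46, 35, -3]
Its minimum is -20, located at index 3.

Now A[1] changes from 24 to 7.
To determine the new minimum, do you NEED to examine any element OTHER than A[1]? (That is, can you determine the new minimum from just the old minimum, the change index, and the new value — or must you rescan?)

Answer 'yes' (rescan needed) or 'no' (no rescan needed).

Answer: no

Derivation:
Old min = -20 at index 3
Change at index 1: 24 -> 7
Index 1 was NOT the min. New min = min(-20, 7). No rescan of other elements needed.
Needs rescan: no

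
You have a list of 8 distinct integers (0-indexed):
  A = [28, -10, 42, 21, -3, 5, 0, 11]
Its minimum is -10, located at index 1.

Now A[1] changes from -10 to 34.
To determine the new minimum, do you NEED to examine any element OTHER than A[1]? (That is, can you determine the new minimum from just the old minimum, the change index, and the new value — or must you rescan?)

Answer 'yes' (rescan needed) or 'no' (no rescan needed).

Old min = -10 at index 1
Change at index 1: -10 -> 34
Index 1 WAS the min and new value 34 > old min -10. Must rescan other elements to find the new min.
Needs rescan: yes

Answer: yes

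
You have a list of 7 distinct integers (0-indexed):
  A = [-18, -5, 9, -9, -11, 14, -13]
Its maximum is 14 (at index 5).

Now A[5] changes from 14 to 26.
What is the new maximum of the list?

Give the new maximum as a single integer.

Old max = 14 (at index 5)
Change: A[5] 14 -> 26
Changed element WAS the max -> may need rescan.
  Max of remaining elements: 9
  New max = max(26, 9) = 26

Answer: 26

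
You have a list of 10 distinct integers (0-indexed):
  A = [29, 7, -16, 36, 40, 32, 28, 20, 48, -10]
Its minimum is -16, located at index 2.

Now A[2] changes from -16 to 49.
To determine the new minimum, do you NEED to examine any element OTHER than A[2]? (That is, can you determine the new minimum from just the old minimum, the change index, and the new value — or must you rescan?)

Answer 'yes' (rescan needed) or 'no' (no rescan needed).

Answer: yes

Derivation:
Old min = -16 at index 2
Change at index 2: -16 -> 49
Index 2 WAS the min and new value 49 > old min -16. Must rescan other elements to find the new min.
Needs rescan: yes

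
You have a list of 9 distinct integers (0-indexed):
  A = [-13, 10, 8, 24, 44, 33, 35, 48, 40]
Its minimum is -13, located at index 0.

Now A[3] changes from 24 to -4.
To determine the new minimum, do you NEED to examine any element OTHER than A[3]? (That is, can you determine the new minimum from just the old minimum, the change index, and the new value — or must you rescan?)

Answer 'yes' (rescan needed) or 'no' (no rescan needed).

Old min = -13 at index 0
Change at index 3: 24 -> -4
Index 3 was NOT the min. New min = min(-13, -4). No rescan of other elements needed.
Needs rescan: no

Answer: no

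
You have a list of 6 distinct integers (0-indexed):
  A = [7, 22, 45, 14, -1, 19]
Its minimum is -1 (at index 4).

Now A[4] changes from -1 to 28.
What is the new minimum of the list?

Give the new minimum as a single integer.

Old min = -1 (at index 4)
Change: A[4] -1 -> 28
Changed element WAS the min. Need to check: is 28 still <= all others?
  Min of remaining elements: 7
  New min = min(28, 7) = 7

Answer: 7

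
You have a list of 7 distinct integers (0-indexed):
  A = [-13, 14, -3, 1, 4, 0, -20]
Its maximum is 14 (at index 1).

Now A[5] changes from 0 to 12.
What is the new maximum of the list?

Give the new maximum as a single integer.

Old max = 14 (at index 1)
Change: A[5] 0 -> 12
Changed element was NOT the old max.
  New max = max(old_max, new_val) = max(14, 12) = 14

Answer: 14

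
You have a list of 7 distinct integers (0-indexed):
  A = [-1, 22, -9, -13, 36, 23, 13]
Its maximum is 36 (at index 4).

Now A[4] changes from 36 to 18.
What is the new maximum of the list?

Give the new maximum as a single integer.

Old max = 36 (at index 4)
Change: A[4] 36 -> 18
Changed element WAS the max -> may need rescan.
  Max of remaining elements: 23
  New max = max(18, 23) = 23

Answer: 23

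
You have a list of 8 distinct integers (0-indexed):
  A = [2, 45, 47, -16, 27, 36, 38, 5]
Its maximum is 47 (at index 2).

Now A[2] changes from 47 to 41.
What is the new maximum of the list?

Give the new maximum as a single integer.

Old max = 47 (at index 2)
Change: A[2] 47 -> 41
Changed element WAS the max -> may need rescan.
  Max of remaining elements: 45
  New max = max(41, 45) = 45

Answer: 45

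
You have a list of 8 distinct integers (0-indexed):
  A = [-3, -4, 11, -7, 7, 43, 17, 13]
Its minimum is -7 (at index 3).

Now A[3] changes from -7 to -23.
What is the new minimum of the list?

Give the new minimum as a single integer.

Answer: -23

Derivation:
Old min = -7 (at index 3)
Change: A[3] -7 -> -23
Changed element WAS the min. Need to check: is -23 still <= all others?
  Min of remaining elements: -4
  New min = min(-23, -4) = -23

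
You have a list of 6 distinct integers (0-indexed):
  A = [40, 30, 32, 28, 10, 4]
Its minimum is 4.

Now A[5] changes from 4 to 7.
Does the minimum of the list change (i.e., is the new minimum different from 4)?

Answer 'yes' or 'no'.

Answer: yes

Derivation:
Old min = 4
Change: A[5] 4 -> 7
Changed element was the min; new min must be rechecked.
New min = 7; changed? yes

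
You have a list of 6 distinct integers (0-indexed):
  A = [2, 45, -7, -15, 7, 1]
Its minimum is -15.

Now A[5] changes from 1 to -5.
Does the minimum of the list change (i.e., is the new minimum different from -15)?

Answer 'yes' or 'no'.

Answer: no

Derivation:
Old min = -15
Change: A[5] 1 -> -5
Changed element was NOT the min; min changes only if -5 < -15.
New min = -15; changed? no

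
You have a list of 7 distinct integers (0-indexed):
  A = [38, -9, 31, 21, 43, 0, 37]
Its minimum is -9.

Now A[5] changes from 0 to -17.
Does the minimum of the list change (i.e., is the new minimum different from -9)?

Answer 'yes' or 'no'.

Old min = -9
Change: A[5] 0 -> -17
Changed element was NOT the min; min changes only if -17 < -9.
New min = -17; changed? yes

Answer: yes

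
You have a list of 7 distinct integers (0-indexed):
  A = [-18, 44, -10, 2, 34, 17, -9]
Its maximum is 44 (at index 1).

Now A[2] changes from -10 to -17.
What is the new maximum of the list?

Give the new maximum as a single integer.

Answer: 44

Derivation:
Old max = 44 (at index 1)
Change: A[2] -10 -> -17
Changed element was NOT the old max.
  New max = max(old_max, new_val) = max(44, -17) = 44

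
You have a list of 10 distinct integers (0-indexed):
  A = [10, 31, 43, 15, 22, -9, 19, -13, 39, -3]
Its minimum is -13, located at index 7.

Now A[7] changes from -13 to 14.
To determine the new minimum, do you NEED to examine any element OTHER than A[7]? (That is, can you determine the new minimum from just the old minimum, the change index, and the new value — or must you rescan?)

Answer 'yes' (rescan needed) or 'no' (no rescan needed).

Old min = -13 at index 7
Change at index 7: -13 -> 14
Index 7 WAS the min and new value 14 > old min -13. Must rescan other elements to find the new min.
Needs rescan: yes

Answer: yes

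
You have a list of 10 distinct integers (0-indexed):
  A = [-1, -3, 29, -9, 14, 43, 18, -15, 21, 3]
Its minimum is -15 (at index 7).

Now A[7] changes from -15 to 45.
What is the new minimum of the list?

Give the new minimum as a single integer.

Answer: -9

Derivation:
Old min = -15 (at index 7)
Change: A[7] -15 -> 45
Changed element WAS the min. Need to check: is 45 still <= all others?
  Min of remaining elements: -9
  New min = min(45, -9) = -9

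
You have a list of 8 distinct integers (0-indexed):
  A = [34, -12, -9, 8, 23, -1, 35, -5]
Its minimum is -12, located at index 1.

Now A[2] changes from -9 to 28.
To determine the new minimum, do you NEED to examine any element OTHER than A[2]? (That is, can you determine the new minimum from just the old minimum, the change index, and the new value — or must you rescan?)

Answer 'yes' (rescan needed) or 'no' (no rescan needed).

Answer: no

Derivation:
Old min = -12 at index 1
Change at index 2: -9 -> 28
Index 2 was NOT the min. New min = min(-12, 28). No rescan of other elements needed.
Needs rescan: no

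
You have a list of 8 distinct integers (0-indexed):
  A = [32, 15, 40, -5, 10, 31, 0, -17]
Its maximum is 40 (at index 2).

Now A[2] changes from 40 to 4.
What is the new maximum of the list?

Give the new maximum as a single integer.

Old max = 40 (at index 2)
Change: A[2] 40 -> 4
Changed element WAS the max -> may need rescan.
  Max of remaining elements: 32
  New max = max(4, 32) = 32

Answer: 32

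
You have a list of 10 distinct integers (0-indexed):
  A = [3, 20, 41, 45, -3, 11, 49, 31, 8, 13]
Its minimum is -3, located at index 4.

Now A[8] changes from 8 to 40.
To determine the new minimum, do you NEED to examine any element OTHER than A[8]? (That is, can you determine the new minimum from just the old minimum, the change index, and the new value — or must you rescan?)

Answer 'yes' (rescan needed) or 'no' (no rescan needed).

Old min = -3 at index 4
Change at index 8: 8 -> 40
Index 8 was NOT the min. New min = min(-3, 40). No rescan of other elements needed.
Needs rescan: no

Answer: no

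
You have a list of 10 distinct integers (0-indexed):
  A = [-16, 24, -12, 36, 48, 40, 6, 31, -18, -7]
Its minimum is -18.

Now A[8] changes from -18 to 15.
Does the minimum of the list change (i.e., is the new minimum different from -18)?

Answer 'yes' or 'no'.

Old min = -18
Change: A[8] -18 -> 15
Changed element was the min; new min must be rechecked.
New min = -16; changed? yes

Answer: yes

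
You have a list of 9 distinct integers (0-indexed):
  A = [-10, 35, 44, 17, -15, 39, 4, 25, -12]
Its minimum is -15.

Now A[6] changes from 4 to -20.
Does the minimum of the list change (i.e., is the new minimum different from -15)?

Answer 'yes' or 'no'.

Answer: yes

Derivation:
Old min = -15
Change: A[6] 4 -> -20
Changed element was NOT the min; min changes only if -20 < -15.
New min = -20; changed? yes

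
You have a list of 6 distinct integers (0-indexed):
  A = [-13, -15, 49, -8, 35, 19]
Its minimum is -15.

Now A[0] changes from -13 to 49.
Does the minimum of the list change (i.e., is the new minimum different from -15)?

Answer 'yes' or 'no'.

Old min = -15
Change: A[0] -13 -> 49
Changed element was NOT the min; min changes only if 49 < -15.
New min = -15; changed? no

Answer: no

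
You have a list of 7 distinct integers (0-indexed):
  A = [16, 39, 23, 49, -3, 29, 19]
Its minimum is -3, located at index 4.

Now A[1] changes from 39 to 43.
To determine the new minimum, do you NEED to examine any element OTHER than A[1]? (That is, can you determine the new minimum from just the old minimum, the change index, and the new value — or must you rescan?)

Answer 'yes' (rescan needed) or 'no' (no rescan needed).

Old min = -3 at index 4
Change at index 1: 39 -> 43
Index 1 was NOT the min. New min = min(-3, 43). No rescan of other elements needed.
Needs rescan: no

Answer: no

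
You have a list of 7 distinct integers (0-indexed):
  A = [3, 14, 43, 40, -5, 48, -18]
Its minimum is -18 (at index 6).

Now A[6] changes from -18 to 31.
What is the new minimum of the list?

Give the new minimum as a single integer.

Answer: -5

Derivation:
Old min = -18 (at index 6)
Change: A[6] -18 -> 31
Changed element WAS the min. Need to check: is 31 still <= all others?
  Min of remaining elements: -5
  New min = min(31, -5) = -5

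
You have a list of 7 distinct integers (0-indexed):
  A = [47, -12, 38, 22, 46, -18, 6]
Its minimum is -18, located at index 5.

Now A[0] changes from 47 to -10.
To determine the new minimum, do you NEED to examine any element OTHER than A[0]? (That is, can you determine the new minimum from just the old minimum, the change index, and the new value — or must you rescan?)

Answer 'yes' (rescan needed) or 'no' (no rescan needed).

Answer: no

Derivation:
Old min = -18 at index 5
Change at index 0: 47 -> -10
Index 0 was NOT the min. New min = min(-18, -10). No rescan of other elements needed.
Needs rescan: no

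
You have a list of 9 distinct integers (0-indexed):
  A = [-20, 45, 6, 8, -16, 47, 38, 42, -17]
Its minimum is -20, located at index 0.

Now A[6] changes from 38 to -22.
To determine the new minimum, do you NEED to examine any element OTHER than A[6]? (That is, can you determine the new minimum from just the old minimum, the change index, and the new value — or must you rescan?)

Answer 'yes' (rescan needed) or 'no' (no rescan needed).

Answer: no

Derivation:
Old min = -20 at index 0
Change at index 6: 38 -> -22
Index 6 was NOT the min. New min = min(-20, -22). No rescan of other elements needed.
Needs rescan: no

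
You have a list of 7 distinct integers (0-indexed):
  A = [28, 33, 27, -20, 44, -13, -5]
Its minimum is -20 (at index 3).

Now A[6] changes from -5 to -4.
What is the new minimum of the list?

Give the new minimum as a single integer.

Old min = -20 (at index 3)
Change: A[6] -5 -> -4
Changed element was NOT the old min.
  New min = min(old_min, new_val) = min(-20, -4) = -20

Answer: -20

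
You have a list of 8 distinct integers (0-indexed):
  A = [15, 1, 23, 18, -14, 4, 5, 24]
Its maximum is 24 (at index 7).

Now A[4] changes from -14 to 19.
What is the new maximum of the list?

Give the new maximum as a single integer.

Old max = 24 (at index 7)
Change: A[4] -14 -> 19
Changed element was NOT the old max.
  New max = max(old_max, new_val) = max(24, 19) = 24

Answer: 24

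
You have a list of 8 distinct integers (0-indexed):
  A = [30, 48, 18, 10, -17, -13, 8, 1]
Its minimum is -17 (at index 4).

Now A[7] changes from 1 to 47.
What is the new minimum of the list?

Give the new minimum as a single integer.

Answer: -17

Derivation:
Old min = -17 (at index 4)
Change: A[7] 1 -> 47
Changed element was NOT the old min.
  New min = min(old_min, new_val) = min(-17, 47) = -17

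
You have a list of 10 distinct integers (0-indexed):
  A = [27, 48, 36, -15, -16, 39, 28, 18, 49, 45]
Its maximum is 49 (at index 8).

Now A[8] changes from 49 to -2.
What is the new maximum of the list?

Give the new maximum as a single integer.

Old max = 49 (at index 8)
Change: A[8] 49 -> -2
Changed element WAS the max -> may need rescan.
  Max of remaining elements: 48
  New max = max(-2, 48) = 48

Answer: 48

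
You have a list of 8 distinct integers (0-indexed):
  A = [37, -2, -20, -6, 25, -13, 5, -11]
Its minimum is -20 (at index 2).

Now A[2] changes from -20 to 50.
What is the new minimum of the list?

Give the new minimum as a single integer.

Answer: -13

Derivation:
Old min = -20 (at index 2)
Change: A[2] -20 -> 50
Changed element WAS the min. Need to check: is 50 still <= all others?
  Min of remaining elements: -13
  New min = min(50, -13) = -13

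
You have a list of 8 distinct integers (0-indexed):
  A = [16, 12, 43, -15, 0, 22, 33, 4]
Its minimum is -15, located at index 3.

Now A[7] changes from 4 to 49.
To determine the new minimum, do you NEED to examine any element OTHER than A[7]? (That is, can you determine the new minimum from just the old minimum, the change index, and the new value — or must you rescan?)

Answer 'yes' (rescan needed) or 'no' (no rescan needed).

Old min = -15 at index 3
Change at index 7: 4 -> 49
Index 7 was NOT the min. New min = min(-15, 49). No rescan of other elements needed.
Needs rescan: no

Answer: no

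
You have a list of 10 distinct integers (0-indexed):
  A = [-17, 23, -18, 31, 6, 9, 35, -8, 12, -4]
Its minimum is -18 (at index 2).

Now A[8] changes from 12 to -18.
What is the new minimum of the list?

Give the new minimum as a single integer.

Answer: -18

Derivation:
Old min = -18 (at index 2)
Change: A[8] 12 -> -18
Changed element was NOT the old min.
  New min = min(old_min, new_val) = min(-18, -18) = -18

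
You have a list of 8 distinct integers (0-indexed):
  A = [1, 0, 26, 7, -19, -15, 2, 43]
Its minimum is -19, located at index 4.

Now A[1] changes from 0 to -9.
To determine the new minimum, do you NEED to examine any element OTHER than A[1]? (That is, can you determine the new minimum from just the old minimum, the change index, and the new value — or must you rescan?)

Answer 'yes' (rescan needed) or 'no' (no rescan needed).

Answer: no

Derivation:
Old min = -19 at index 4
Change at index 1: 0 -> -9
Index 1 was NOT the min. New min = min(-19, -9). No rescan of other elements needed.
Needs rescan: no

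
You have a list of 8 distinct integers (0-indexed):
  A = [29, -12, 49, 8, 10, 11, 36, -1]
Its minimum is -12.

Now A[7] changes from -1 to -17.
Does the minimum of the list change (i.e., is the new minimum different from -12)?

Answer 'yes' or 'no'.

Old min = -12
Change: A[7] -1 -> -17
Changed element was NOT the min; min changes only if -17 < -12.
New min = -17; changed? yes

Answer: yes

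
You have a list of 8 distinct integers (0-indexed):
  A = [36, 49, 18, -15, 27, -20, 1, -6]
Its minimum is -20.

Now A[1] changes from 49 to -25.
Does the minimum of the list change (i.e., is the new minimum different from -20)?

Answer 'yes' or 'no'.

Answer: yes

Derivation:
Old min = -20
Change: A[1] 49 -> -25
Changed element was NOT the min; min changes only if -25 < -20.
New min = -25; changed? yes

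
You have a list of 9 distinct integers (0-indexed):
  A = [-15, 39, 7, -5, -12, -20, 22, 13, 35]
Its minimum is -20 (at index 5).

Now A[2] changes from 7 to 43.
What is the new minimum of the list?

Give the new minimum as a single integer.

Old min = -20 (at index 5)
Change: A[2] 7 -> 43
Changed element was NOT the old min.
  New min = min(old_min, new_val) = min(-20, 43) = -20

Answer: -20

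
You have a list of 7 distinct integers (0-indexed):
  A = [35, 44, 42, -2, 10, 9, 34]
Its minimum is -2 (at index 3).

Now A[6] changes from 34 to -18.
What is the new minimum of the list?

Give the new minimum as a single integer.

Old min = -2 (at index 3)
Change: A[6] 34 -> -18
Changed element was NOT the old min.
  New min = min(old_min, new_val) = min(-2, -18) = -18

Answer: -18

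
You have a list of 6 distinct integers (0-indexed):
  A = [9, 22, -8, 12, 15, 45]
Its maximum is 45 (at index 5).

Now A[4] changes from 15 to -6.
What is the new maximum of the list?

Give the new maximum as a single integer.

Answer: 45

Derivation:
Old max = 45 (at index 5)
Change: A[4] 15 -> -6
Changed element was NOT the old max.
  New max = max(old_max, new_val) = max(45, -6) = 45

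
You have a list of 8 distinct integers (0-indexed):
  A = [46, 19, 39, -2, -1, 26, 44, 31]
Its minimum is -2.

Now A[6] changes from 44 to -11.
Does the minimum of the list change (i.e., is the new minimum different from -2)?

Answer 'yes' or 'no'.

Answer: yes

Derivation:
Old min = -2
Change: A[6] 44 -> -11
Changed element was NOT the min; min changes only if -11 < -2.
New min = -11; changed? yes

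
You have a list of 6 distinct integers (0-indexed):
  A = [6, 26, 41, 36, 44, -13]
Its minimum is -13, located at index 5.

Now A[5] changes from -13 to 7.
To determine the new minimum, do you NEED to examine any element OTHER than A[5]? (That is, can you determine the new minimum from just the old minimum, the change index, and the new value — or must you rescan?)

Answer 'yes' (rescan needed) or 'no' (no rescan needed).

Answer: yes

Derivation:
Old min = -13 at index 5
Change at index 5: -13 -> 7
Index 5 WAS the min and new value 7 > old min -13. Must rescan other elements to find the new min.
Needs rescan: yes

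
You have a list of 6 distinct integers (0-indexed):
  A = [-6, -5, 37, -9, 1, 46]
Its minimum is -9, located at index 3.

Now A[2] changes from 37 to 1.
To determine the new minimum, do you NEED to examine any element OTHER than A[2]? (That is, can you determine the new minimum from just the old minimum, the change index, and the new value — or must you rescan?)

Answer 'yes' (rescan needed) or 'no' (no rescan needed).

Answer: no

Derivation:
Old min = -9 at index 3
Change at index 2: 37 -> 1
Index 2 was NOT the min. New min = min(-9, 1). No rescan of other elements needed.
Needs rescan: no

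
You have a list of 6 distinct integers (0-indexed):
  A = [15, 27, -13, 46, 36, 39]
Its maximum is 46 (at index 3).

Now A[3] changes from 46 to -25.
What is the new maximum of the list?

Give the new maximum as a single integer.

Old max = 46 (at index 3)
Change: A[3] 46 -> -25
Changed element WAS the max -> may need rescan.
  Max of remaining elements: 39
  New max = max(-25, 39) = 39

Answer: 39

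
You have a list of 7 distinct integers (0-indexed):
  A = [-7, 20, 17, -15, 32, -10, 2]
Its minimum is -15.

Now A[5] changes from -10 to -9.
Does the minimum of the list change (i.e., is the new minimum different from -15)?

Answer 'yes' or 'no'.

Answer: no

Derivation:
Old min = -15
Change: A[5] -10 -> -9
Changed element was NOT the min; min changes only if -9 < -15.
New min = -15; changed? no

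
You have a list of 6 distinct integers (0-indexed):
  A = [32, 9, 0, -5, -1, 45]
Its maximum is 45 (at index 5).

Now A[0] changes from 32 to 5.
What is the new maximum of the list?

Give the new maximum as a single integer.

Answer: 45

Derivation:
Old max = 45 (at index 5)
Change: A[0] 32 -> 5
Changed element was NOT the old max.
  New max = max(old_max, new_val) = max(45, 5) = 45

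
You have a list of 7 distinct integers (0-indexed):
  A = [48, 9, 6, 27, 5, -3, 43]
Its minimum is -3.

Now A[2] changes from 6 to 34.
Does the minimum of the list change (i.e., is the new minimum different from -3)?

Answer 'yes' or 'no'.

Answer: no

Derivation:
Old min = -3
Change: A[2] 6 -> 34
Changed element was NOT the min; min changes only if 34 < -3.
New min = -3; changed? no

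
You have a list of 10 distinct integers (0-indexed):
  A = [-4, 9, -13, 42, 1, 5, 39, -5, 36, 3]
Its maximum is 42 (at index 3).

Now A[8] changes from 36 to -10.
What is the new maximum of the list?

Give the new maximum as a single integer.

Answer: 42

Derivation:
Old max = 42 (at index 3)
Change: A[8] 36 -> -10
Changed element was NOT the old max.
  New max = max(old_max, new_val) = max(42, -10) = 42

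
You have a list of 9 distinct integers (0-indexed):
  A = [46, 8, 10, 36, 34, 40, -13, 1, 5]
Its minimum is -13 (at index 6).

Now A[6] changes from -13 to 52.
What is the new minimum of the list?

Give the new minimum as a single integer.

Old min = -13 (at index 6)
Change: A[6] -13 -> 52
Changed element WAS the min. Need to check: is 52 still <= all others?
  Min of remaining elements: 1
  New min = min(52, 1) = 1

Answer: 1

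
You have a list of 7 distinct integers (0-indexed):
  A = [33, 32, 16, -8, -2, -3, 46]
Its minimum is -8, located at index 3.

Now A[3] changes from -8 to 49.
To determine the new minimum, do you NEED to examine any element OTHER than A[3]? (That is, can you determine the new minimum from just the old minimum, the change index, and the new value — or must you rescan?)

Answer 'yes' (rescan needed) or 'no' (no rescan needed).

Old min = -8 at index 3
Change at index 3: -8 -> 49
Index 3 WAS the min and new value 49 > old min -8. Must rescan other elements to find the new min.
Needs rescan: yes

Answer: yes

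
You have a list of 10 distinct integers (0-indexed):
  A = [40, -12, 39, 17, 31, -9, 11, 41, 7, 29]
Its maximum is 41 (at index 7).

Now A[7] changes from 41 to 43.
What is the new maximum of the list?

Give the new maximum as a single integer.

Answer: 43

Derivation:
Old max = 41 (at index 7)
Change: A[7] 41 -> 43
Changed element WAS the max -> may need rescan.
  Max of remaining elements: 40
  New max = max(43, 40) = 43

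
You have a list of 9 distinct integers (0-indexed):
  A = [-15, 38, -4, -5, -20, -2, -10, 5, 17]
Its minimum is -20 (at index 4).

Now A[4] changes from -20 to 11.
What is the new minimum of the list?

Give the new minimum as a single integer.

Old min = -20 (at index 4)
Change: A[4] -20 -> 11
Changed element WAS the min. Need to check: is 11 still <= all others?
  Min of remaining elements: -15
  New min = min(11, -15) = -15

Answer: -15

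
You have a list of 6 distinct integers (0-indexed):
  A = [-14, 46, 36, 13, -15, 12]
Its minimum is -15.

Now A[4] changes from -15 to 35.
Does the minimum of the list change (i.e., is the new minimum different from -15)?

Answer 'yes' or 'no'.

Old min = -15
Change: A[4] -15 -> 35
Changed element was the min; new min must be rechecked.
New min = -14; changed? yes

Answer: yes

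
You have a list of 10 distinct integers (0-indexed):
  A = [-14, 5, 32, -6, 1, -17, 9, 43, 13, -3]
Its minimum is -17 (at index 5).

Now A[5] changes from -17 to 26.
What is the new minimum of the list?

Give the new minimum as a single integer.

Old min = -17 (at index 5)
Change: A[5] -17 -> 26
Changed element WAS the min. Need to check: is 26 still <= all others?
  Min of remaining elements: -14
  New min = min(26, -14) = -14

Answer: -14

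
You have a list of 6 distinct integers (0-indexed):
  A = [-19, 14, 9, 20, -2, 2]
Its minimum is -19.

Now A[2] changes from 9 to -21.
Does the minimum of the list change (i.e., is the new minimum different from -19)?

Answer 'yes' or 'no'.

Answer: yes

Derivation:
Old min = -19
Change: A[2] 9 -> -21
Changed element was NOT the min; min changes only if -21 < -19.
New min = -21; changed? yes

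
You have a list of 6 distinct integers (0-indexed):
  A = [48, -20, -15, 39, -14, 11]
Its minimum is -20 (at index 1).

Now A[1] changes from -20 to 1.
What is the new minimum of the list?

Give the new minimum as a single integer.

Answer: -15

Derivation:
Old min = -20 (at index 1)
Change: A[1] -20 -> 1
Changed element WAS the min. Need to check: is 1 still <= all others?
  Min of remaining elements: -15
  New min = min(1, -15) = -15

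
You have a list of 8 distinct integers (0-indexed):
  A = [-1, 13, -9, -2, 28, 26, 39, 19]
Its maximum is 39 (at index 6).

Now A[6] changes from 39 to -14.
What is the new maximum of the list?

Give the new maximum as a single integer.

Answer: 28

Derivation:
Old max = 39 (at index 6)
Change: A[6] 39 -> -14
Changed element WAS the max -> may need rescan.
  Max of remaining elements: 28
  New max = max(-14, 28) = 28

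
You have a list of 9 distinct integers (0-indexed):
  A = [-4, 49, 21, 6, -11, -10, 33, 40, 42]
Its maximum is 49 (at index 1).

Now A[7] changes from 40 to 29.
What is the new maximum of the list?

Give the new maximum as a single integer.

Old max = 49 (at index 1)
Change: A[7] 40 -> 29
Changed element was NOT the old max.
  New max = max(old_max, new_val) = max(49, 29) = 49

Answer: 49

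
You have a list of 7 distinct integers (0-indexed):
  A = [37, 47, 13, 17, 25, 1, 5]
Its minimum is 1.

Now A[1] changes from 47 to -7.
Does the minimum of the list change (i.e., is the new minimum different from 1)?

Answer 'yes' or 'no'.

Answer: yes

Derivation:
Old min = 1
Change: A[1] 47 -> -7
Changed element was NOT the min; min changes only if -7 < 1.
New min = -7; changed? yes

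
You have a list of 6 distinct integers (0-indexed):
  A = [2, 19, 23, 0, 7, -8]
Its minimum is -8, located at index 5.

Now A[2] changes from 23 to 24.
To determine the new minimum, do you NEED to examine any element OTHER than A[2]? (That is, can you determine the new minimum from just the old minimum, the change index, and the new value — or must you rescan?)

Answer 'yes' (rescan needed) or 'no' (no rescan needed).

Answer: no

Derivation:
Old min = -8 at index 5
Change at index 2: 23 -> 24
Index 2 was NOT the min. New min = min(-8, 24). No rescan of other elements needed.
Needs rescan: no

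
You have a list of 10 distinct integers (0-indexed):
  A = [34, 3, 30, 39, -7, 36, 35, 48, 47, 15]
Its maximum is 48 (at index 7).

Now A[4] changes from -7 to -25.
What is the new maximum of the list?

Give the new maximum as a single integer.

Answer: 48

Derivation:
Old max = 48 (at index 7)
Change: A[4] -7 -> -25
Changed element was NOT the old max.
  New max = max(old_max, new_val) = max(48, -25) = 48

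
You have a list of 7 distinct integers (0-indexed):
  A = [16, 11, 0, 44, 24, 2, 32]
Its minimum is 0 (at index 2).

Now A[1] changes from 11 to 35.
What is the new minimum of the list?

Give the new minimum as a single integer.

Old min = 0 (at index 2)
Change: A[1] 11 -> 35
Changed element was NOT the old min.
  New min = min(old_min, new_val) = min(0, 35) = 0

Answer: 0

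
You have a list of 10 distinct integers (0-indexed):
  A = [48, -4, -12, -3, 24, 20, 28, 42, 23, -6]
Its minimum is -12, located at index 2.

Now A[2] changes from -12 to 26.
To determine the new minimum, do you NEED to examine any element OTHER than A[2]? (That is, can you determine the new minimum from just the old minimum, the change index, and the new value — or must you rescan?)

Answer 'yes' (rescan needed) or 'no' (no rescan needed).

Old min = -12 at index 2
Change at index 2: -12 -> 26
Index 2 WAS the min and new value 26 > old min -12. Must rescan other elements to find the new min.
Needs rescan: yes

Answer: yes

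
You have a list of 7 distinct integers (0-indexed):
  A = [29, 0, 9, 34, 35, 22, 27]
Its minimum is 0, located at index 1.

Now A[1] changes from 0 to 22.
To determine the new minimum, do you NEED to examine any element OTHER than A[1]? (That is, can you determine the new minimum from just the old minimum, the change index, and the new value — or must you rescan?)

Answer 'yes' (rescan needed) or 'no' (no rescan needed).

Old min = 0 at index 1
Change at index 1: 0 -> 22
Index 1 WAS the min and new value 22 > old min 0. Must rescan other elements to find the new min.
Needs rescan: yes

Answer: yes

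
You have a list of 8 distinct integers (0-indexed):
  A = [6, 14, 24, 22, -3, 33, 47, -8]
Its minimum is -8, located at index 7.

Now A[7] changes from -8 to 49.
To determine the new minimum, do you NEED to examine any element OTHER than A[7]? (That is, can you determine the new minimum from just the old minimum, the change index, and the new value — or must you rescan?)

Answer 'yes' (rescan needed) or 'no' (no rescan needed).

Old min = -8 at index 7
Change at index 7: -8 -> 49
Index 7 WAS the min and new value 49 > old min -8. Must rescan other elements to find the new min.
Needs rescan: yes

Answer: yes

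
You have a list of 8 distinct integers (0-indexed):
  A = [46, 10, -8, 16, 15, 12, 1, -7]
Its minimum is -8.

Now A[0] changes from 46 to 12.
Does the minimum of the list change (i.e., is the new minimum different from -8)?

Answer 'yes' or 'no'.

Answer: no

Derivation:
Old min = -8
Change: A[0] 46 -> 12
Changed element was NOT the min; min changes only if 12 < -8.
New min = -8; changed? no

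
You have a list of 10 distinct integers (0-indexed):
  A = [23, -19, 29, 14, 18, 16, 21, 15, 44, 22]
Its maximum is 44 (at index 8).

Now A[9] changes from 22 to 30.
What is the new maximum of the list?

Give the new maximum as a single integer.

Answer: 44

Derivation:
Old max = 44 (at index 8)
Change: A[9] 22 -> 30
Changed element was NOT the old max.
  New max = max(old_max, new_val) = max(44, 30) = 44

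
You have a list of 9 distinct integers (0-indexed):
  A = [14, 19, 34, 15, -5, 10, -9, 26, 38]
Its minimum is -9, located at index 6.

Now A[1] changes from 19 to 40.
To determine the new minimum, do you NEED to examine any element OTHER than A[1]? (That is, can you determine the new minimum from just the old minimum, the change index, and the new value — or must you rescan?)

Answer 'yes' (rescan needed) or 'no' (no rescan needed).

Answer: no

Derivation:
Old min = -9 at index 6
Change at index 1: 19 -> 40
Index 1 was NOT the min. New min = min(-9, 40). No rescan of other elements needed.
Needs rescan: no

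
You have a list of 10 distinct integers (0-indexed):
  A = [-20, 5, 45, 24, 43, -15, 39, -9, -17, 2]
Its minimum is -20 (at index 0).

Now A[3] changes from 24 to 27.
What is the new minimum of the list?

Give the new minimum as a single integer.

Answer: -20

Derivation:
Old min = -20 (at index 0)
Change: A[3] 24 -> 27
Changed element was NOT the old min.
  New min = min(old_min, new_val) = min(-20, 27) = -20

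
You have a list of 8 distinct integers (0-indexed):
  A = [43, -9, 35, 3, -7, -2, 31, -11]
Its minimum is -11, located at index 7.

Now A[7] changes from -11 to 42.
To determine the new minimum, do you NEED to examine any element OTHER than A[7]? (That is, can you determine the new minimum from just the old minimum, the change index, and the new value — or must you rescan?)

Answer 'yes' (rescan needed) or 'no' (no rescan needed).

Answer: yes

Derivation:
Old min = -11 at index 7
Change at index 7: -11 -> 42
Index 7 WAS the min and new value 42 > old min -11. Must rescan other elements to find the new min.
Needs rescan: yes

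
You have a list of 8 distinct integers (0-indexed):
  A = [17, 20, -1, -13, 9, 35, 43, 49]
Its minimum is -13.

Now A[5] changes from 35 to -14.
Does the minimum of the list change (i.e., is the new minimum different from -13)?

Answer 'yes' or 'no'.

Old min = -13
Change: A[5] 35 -> -14
Changed element was NOT the min; min changes only if -14 < -13.
New min = -14; changed? yes

Answer: yes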